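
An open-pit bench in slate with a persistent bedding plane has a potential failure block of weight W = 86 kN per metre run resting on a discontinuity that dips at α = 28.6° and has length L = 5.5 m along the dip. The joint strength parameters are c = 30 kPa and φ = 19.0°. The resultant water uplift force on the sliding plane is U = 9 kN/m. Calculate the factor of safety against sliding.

Resolving the block weight along and normal to the plane and applying the Mohr–Coulomb strength on the joint:
N' = W cosα − U = 86·cos28.6° − 9 = 66.5 kN/m
Driving force T = W sinα = 86·sin28.6° = 41.2 kN/m
Resisting force R = c·L + N'·tanφ = 30·5.5 + 66.5·tan19.0° = 165.0 + 22.9 = 187.9 kN/m
FS = R / T = 187.9 / 41.2 = 4.564

FS = 4.56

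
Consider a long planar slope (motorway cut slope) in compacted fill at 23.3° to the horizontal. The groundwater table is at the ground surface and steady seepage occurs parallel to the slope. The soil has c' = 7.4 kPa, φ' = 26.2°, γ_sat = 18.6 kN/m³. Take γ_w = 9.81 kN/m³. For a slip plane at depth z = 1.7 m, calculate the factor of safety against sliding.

FS = 1.18

With seepage parallel to the slope and the water table at the surface, the effective normal stress on the slip plane uses the buoyant unit weight γ' = γ_sat − γ_w while the driving shear stress uses γ_sat:
FS = [c' + γ' z cos²β tanφ'] / [γ_sat z sinβ cosβ]
γ' = 18.6 − 9.81 = 8.79 kN/m³
Numerator = 7.4 + 8.79·1.7·cos²23.3°·tan26.2° = 7.4 + 8.79·1.7·0.8435·0.4921 = 13.602 kPa
Denominator = 18.6·1.7·sin23.3°·cos23.3° = 18.6·1.7·0.3955·0.9184 = 11.487 kPa
FS = 13.602 / 11.487 = 1.184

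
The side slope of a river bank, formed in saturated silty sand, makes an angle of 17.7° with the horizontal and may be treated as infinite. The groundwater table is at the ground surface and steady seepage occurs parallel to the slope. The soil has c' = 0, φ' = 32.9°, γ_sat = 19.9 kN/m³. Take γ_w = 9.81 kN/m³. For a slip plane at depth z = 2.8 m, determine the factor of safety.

FS = 1.03

With seepage parallel to the slope and the water table at the surface, the effective normal stress on the slip plane uses the buoyant unit weight γ' = γ_sat − γ_w while the driving shear stress uses γ_sat:
FS = [c' + γ' z cos²β tanφ'] / [γ_sat z sinβ cosβ]
(For c' = 0 this reduces to FS = (γ'/γ_sat)·tanφ'/tanβ.)
γ' = 19.9 − 9.81 = 10.09 kN/m³
Numerator = 0.0 + 10.09·2.8·cos²17.7°·tan32.9° = 0.0 + 10.09·2.8·0.9076·0.6469 = 16.588 kPa
Denominator = 19.9·2.8·sin17.7°·cos17.7° = 19.9·2.8·0.3040·0.9527 = 16.139 kPa
FS = 16.588 / 16.139 = 1.028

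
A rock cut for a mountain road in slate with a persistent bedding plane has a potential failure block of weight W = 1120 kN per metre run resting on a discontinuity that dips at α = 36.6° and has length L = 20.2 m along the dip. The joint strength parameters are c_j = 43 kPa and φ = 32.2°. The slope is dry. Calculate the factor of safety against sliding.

Resolving the block weight along and normal to the plane and applying the Mohr–Coulomb strength on the joint:
N' = W cosα = 1120·cos36.6° = 899.2 kN/m
Driving force T = W sinα = 1120·sin36.6° = 667.8 kN/m
Resisting force R = c_j·L + N'·tanφ = 43·20.2 + 899.2·tan32.2° = 868.6 + 566.2 = 1434.8 kN/m
FS = R / T = 1434.8 / 667.8 = 2.149

FS = 2.15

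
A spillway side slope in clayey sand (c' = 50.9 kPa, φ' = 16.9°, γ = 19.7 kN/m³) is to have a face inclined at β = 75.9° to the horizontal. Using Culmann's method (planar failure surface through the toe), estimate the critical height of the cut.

Culmann's analysis gives the critical failure plane at α_cr = (β + φ')/2 = (75.9 + 16.9)/2 = 46.4°, and the critical height
H_c = (4c'/γ) · sinβ cosφ' / [1 − cos(β − φ')]
    = (4·50.9/19.7) · sin75.9°·cos16.9° / [1 − cos(59.0°)]
    = 10.335 · 0.9699·0.9568 / [1 − 0.5150]
    = 10.335 · 0.9280 / 0.4850
    = 19.78 m

H_c = 19.78 m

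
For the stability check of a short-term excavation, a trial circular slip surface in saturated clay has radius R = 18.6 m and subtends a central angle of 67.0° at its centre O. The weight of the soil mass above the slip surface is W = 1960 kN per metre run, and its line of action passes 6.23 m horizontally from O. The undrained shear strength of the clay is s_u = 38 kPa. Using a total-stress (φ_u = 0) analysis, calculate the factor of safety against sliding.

FS = 1.26

Taking moments about the centre O, the resisting moment is provided by the undrained shear strength acting along the arc:
Arc length L_a = R·θ = 18.6·(67.0°·π/180) = 18.6·1.1694 = 21.75 m
M_R = s_u·L_a·R = 38·21.75·18.6 = 15373.1 kN·m/m
M_D = W·d = 1960·6.23 = 12210.8 kN·m/m
FS = M_R / M_D = 15373.1 / 12210.8 = 1.259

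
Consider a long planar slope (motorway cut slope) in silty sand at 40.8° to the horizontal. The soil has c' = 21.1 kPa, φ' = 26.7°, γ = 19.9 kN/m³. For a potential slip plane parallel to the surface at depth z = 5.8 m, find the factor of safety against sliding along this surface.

For an infinite slope with a slip plane parallel to the surface (no pore pressure): FS = [c' + γz cos²β tanφ'] / [γz sinβ cosβ].
γz = 19.9·5.8 = 115.42 kN/m²
Numerator = 21.1 + 115.42·cos²40.8°·tan26.7° = 21.1 + 115.42·0.5730·0.5029 = 54.365 kPa
Denominator = 115.42·sin40.8°·cos40.8° = 115.42·0.6534·0.7570 = 57.091 kPa
FS = 54.365 / 57.091 = 0.952

FS = 0.95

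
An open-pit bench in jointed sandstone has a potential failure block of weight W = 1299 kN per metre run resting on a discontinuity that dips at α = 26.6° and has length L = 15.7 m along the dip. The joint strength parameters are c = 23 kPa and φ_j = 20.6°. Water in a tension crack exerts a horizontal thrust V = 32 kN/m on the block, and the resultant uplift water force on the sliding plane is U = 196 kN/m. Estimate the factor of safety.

Resolving the block weight along and normal to the plane and applying the Mohr–Coulomb strength on the joint:
N' = W cosα − U − V sinα = 1299·cos26.6° − 196 − 32·sin26.6° = 951.2 kN/m
Driving force T = W sinα + V cosα = 1299·sin26.6° + 32·cos26.6° = 610.3 kN/m
Resisting force R = c·L + N'·tanφ_j = 23·15.7 + 951.2·tan20.6° = 361.1 + 357.5 = 718.6 kN/m
FS = R / T = 718.6 / 610.3 = 1.178

FS = 1.18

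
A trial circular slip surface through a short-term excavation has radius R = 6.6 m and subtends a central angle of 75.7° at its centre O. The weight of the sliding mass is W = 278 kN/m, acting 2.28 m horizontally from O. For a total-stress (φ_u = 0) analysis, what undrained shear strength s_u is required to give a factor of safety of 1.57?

FS = s_u·L_a·R / (W·d), so s_u = FS·W·d / (L_a·R).
Arc length L_a = R·θ = 6.6·(75.7°·π/180) = 6.6·1.3212 = 8.72 m
s_u = 1.57·278·2.28 / (8.72·6.6) = 995.1 / 57.55 = 17.29 kPa

s_u = 17.3 kPa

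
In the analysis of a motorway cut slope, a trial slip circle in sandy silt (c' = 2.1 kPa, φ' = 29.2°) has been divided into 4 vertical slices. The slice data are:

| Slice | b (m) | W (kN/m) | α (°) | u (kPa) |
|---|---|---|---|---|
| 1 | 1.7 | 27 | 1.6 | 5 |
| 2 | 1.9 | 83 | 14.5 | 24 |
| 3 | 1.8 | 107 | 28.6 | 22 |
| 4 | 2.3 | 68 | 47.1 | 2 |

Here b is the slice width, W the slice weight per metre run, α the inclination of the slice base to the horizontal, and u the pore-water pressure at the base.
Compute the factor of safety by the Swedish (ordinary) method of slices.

FS = 0.79

Ordinary method of slices: FS = Σ[c'·Δl_i + (W_i cosα_i − u_i·Δl_i)·tanφ'] / Σ W_i sinα_i, with Δl_i = b_i / cosα_i.
Slice 1: Δl = 1.7/cos1.6° = 1.701 m; N'_1 = 27·cos1.6° − 5·1.701 = 18.5; c'Δl = 3.57; W sinα = 0.8
Slice 2: Δl = 1.9/cos14.5° = 1.963 m; N'_2 = 83·cos14.5° − 24·1.963 = 33.3; c'Δl = 4.12; W sinα = 20.8
Slice 3: Δl = 1.8/cos28.6° = 2.050 m; N'_3 = 107·cos28.6° − 22·2.050 = 48.8; c'Δl = 4.31; W sinα = 51.2
Slice 4: Δl = 2.3/cos47.1° = 3.379 m; N'_4 = 68·cos47.1° − 2·3.379 = 39.5; c'Δl = 7.10; W sinα = 49.8
Σc'Δl = 19.1 kN/m; ΣN' = 140.1 kN/m; ΣW sinα = 122.6 kN/m
Resisting = 19.1 + 140.1·tan29.2° = 19.1 + 78.3 = 97.4 kN/m
FS = 97.4 / 122.6 = 0.795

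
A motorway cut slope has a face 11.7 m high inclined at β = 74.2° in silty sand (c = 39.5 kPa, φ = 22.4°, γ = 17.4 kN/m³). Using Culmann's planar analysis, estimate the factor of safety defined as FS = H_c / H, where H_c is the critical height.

H_c = (4c/γ) · sinβ cosφ / [1 − cos(β − φ)]
    = (4·39.5/17.4) · sin74.2°·cos22.4° / [1 − cos51.8°]
    = 9.080 · 0.8896 / 0.3816 = 21.17 m
FS = H_c / H = 21.17 / 11.7 = 1.809

FS = 1.81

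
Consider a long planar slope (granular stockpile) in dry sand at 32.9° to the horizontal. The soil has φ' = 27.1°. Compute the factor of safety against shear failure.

FS = 0.79

For a dry cohesionless infinite slope the factor of safety is FS = tanφ' / tanβ.
FS = tan27.1° / tan32.9° = 0.5117 / 0.6469 = 0.791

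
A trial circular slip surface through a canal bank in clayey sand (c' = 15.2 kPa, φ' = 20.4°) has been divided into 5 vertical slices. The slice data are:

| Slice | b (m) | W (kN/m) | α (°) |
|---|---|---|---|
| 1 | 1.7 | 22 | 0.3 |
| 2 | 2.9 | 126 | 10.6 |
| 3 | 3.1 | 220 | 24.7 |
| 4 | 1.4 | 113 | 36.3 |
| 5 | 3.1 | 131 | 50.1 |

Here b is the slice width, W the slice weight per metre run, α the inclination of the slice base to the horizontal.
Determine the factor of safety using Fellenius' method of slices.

Ordinary method of slices: FS = Σ[c'·Δl_i + (W_i cosα_i)·tanφ'] / Σ W_i sinα_i, with Δl_i = b_i / cosα_i.
Slice 1: Δl = 1.7/cos0.3° = 1.700 m; N'_1 = 22·cos0.3° = 22.0; c'Δl = 25.84; W sinα = 0.1
Slice 2: Δl = 2.9/cos10.6° = 2.950 m; N'_2 = 126·cos10.6° = 123.8; c'Δl = 44.85; W sinα = 23.2
Slice 3: Δl = 3.1/cos24.7° = 3.412 m; N'_3 = 220·cos24.7° = 199.9; c'Δl = 51.87; W sinα = 91.9
Slice 4: Δl = 1.4/cos36.3° = 1.737 m; N'_4 = 113·cos36.3° = 91.1; c'Δl = 26.40; W sinα = 66.9
Slice 5: Δl = 3.1/cos50.1° = 4.833 m; N'_5 = 131·cos50.1° = 84.0; c'Δl = 73.46; W sinα = 100.5
Σc'Δl = 222.4 kN/m; ΣN' = 520.8 kN/m; ΣW sinα = 282.6 kN/m
Resisting = 222.4 + 520.8·tan20.4° = 222.4 + 193.7 = 416.1 kN/m
FS = 416.1 / 282.6 = 1.472

FS = 1.47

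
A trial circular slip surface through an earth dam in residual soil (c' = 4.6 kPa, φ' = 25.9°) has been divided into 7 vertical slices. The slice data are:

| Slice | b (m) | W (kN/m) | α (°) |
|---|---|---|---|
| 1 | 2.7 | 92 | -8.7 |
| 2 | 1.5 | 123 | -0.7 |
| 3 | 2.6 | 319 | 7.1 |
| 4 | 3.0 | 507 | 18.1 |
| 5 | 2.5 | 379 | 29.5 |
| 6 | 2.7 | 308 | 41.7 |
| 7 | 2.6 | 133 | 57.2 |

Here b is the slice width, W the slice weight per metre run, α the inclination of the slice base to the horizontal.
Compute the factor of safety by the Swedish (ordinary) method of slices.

FS = 1.31

Ordinary method of slices: FS = Σ[c'·Δl_i + (W_i cosα_i)·tanφ'] / Σ W_i sinα_i, with Δl_i = b_i / cosα_i.
Slice 1: Δl = 2.7/cos(-8.7°) = 2.731 m; N'_1 = 92·cos(-8.7°) = 90.9; c'Δl = 12.56; W sinα = -13.9
Slice 2: Δl = 1.5/cos(-0.7°) = 1.500 m; N'_2 = 123·cos(-0.7°) = 123.0; c'Δl = 6.90; W sinα = -1.5
Slice 3: Δl = 2.6/cos7.1° = 2.620 m; N'_3 = 319·cos7.1° = 316.6; c'Δl = 12.05; W sinα = 39.4
Slice 4: Δl = 3.0/cos18.1° = 3.156 m; N'_4 = 507·cos18.1° = 481.9; c'Δl = 14.52; W sinα = 157.5
Slice 5: Δl = 2.5/cos29.5° = 2.872 m; N'_5 = 379·cos29.5° = 329.9; c'Δl = 13.21; W sinα = 186.6
Slice 6: Δl = 2.7/cos41.7° = 3.616 m; N'_6 = 308·cos41.7° = 230.0; c'Δl = 16.63; W sinα = 204.9
Slice 7: Δl = 2.6/cos57.2° = 4.800 m; N'_7 = 133·cos57.2° = 72.0; c'Δl = 22.08; W sinα = 111.8
Σc'Δl = 98.0 kN/m; ΣN' = 1644.3 kN/m; ΣW sinα = 684.8 kN/m
Resisting = 98.0 + 1644.3·tan25.9° = 98.0 + 798.4 = 896.4 kN/m
FS = 896.4 / 684.8 = 1.309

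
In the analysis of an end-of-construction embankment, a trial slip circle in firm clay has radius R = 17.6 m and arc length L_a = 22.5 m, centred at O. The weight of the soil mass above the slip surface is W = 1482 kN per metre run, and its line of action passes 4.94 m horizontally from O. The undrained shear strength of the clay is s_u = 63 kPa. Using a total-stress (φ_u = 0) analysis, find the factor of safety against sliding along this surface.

FS = 3.41

Taking moments about the centre O, the resisting moment is provided by the undrained shear strength acting along the arc:
M_R = s_u·L_a·R = 63·22.50·17.6 = 24948.0 kN·m/m
M_D = W·d = 1482·4.94 = 7321.1 kN·m/m
FS = M_R / M_D = 24948.0 / 7321.1 = 3.408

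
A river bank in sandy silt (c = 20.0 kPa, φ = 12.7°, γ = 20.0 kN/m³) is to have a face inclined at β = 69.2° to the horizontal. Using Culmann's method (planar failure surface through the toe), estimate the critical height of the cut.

H_c = 8.14 m

Culmann's analysis gives the critical failure plane at α_cr = (β + φ)/2 = (69.2 + 12.7)/2 = 41.0°, and the critical height
H_c = (4c/γ) · sinβ cosφ / [1 − cos(β − φ)]
    = (4·20.0/20.0) · sin69.2°·cos12.7° / [1 − cos(56.5°)]
    = 4.000 · 0.9348·0.9755 / [1 − 0.5519]
    = 4.000 · 0.9120 / 0.4481
    = 8.14 m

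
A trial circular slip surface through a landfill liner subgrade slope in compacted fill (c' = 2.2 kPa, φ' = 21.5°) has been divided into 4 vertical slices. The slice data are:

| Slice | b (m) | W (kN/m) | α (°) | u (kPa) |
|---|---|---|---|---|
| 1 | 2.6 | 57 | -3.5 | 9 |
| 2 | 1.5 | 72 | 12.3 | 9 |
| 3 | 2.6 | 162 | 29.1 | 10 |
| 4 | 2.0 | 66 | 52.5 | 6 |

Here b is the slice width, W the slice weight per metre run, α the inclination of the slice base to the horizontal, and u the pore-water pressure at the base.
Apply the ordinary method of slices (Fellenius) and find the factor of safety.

FS = 0.77

Ordinary method of slices: FS = Σ[c'·Δl_i + (W_i cosα_i − u_i·Δl_i)·tanφ'] / Σ W_i sinα_i, with Δl_i = b_i / cosα_i.
Slice 1: Δl = 2.6/cos(-3.5°) = 2.605 m; N'_1 = 57·cos(-3.5°) − 9·2.605 = 33.4; c'Δl = 5.73; W sinα = -3.5
Slice 2: Δl = 1.5/cos12.3° = 1.535 m; N'_2 = 72·cos12.3° − 9·1.535 = 56.5; c'Δl = 3.38; W sinα = 15.3
Slice 3: Δl = 2.6/cos29.1° = 2.976 m; N'_3 = 162·cos29.1° − 10·2.976 = 111.8; c'Δl = 6.55; W sinα = 78.8
Slice 4: Δl = 2.0/cos52.5° = 3.285 m; N'_4 = 66·cos52.5° − 6·3.285 = 20.5; c'Δl = 7.23; W sinα = 52.4
Σc'Δl = 22.9 kN/m; ΣN' = 222.2 kN/m; ΣW sinα = 143.0 kN/m
Resisting = 22.9 + 222.2·tan21.5° = 22.9 + 87.5 = 110.4 kN/m
FS = 110.4 / 143.0 = 0.772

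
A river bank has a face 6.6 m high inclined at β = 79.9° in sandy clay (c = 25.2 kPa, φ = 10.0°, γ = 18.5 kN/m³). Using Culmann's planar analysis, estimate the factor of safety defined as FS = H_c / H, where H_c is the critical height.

H_c = (4c/γ) · sinβ cosφ / [1 − cos(β − φ)]
    = (4·25.2/18.5) · sin79.9°·cos10.0° / [1 − cos69.9°]
    = 5.449 · 0.9695 / 0.6563 = 8.05 m
FS = H_c / H = 8.05 / 6.6 = 1.220

FS = 1.22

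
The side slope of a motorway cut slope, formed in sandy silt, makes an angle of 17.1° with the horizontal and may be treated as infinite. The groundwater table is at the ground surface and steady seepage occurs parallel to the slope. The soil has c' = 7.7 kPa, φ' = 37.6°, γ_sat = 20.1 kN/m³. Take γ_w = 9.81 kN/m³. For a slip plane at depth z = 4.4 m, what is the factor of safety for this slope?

FS = 1.59

With seepage parallel to the slope and the water table at the surface, the effective normal stress on the slip plane uses the buoyant unit weight γ' = γ_sat − γ_w while the driving shear stress uses γ_sat:
FS = [c' + γ' z cos²β tanφ'] / [γ_sat z sinβ cosβ]
γ' = 20.1 − 9.81 = 10.29 kN/m³
Numerator = 7.7 + 10.29·4.4·cos²17.1°·tan37.6° = 7.7 + 10.29·4.4·0.9135·0.7701 = 39.553 kPa
Denominator = 20.1·4.4·sin17.1°·cos17.1° = 20.1·4.4·0.2940·0.9558 = 24.855 kPa
FS = 39.553 / 24.855 = 1.591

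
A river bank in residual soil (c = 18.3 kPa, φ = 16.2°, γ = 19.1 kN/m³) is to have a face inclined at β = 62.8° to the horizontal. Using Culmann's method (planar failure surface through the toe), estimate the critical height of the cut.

H_c = 10.46 m

Culmann's analysis gives the critical failure plane at α_cr = (β + φ)/2 = (62.8 + 16.2)/2 = 39.5°, and the critical height
H_c = (4c/γ) · sinβ cosφ / [1 − cos(β − φ)]
    = (4·18.3/19.1) · sin62.8°·cos16.2° / [1 − cos(46.6°)]
    = 3.832 · 0.8894·0.9603 / [1 − 0.6871]
    = 3.832 · 0.8541 / 0.3129
    = 10.46 m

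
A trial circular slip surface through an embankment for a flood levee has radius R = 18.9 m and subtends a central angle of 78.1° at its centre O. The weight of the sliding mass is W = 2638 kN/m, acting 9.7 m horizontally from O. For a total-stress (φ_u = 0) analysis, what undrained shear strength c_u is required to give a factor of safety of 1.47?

c_u = 77.3 kPa

FS = c_u·L_a·R / (W·d), so c_u = FS·W·d / (L_a·R).
Arc length L_a = R·θ = 18.9·(78.1°·π/180) = 18.9·1.3631 = 25.76 m
c_u = 1.47·2638·9.7 / (25.76·18.9) = 37615.2 / 486.91 = 77.25 kPa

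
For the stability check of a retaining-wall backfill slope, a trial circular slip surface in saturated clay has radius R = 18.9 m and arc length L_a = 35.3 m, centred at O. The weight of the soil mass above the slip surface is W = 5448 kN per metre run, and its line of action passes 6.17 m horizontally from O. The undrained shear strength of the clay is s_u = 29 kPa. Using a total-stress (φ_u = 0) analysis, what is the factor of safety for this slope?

FS = 0.58

Taking moments about the centre O, the resisting moment is provided by the undrained shear strength acting along the arc:
M_R = s_u·L_a·R = 29·35.30·18.9 = 19347.9 kN·m/m
M_D = W·d = 5448·6.17 = 33614.2 kN·m/m
FS = M_R / M_D = 19347.9 / 33614.2 = 0.576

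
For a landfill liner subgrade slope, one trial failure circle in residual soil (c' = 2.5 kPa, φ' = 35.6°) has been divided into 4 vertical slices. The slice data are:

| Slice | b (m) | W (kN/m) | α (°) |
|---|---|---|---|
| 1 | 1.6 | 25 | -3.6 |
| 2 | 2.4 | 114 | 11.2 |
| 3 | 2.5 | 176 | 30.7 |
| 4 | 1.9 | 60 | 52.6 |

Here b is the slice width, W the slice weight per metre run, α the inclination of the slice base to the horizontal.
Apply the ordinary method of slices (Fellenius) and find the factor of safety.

Ordinary method of slices: FS = Σ[c'·Δl_i + (W_i cosα_i)·tanφ'] / Σ W_i sinα_i, with Δl_i = b_i / cosα_i.
Slice 1: Δl = 1.6/cos(-3.6°) = 1.603 m; N'_1 = 25·cos(-3.6°) = 25.0; c'Δl = 4.01; W sinα = -1.6
Slice 2: Δl = 2.4/cos11.2° = 2.447 m; N'_2 = 114·cos11.2° = 111.8; c'Δl = 6.12; W sinα = 22.1
Slice 3: Δl = 2.5/cos30.7° = 2.907 m; N'_3 = 176·cos30.7° = 151.3; c'Δl = 7.27; W sinα = 89.9
Slice 4: Δl = 1.9/cos52.6° = 3.128 m; N'_4 = 60·cos52.6° = 36.4; c'Δl = 7.82; W sinα = 47.7
Σc'Δl = 25.2 kN/m; ΣN' = 324.6 kN/m; ΣW sinα = 158.1 kN/m
Resisting = 25.2 + 324.6·tan35.6° = 25.2 + 232.4 = 257.6 kN/m
FS = 257.6 / 158.1 = 1.629

FS = 1.63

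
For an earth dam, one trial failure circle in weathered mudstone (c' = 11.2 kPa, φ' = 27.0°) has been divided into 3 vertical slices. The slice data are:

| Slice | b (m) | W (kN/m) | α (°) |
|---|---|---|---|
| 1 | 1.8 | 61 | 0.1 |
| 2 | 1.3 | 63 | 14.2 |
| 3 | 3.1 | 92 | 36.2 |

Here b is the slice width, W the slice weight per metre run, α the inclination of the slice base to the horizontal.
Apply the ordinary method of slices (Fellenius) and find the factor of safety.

FS = 2.55

Ordinary method of slices: FS = Σ[c'·Δl_i + (W_i cosα_i)·tanφ'] / Σ W_i sinα_i, with Δl_i = b_i / cosα_i.
Slice 1: Δl = 1.8/cos0.1° = 1.800 m; N'_1 = 61·cos0.1° = 61.0; c'Δl = 20.16; W sinα = 0.1
Slice 2: Δl = 1.3/cos14.2° = 1.341 m; N'_2 = 63·cos14.2° = 61.1; c'Δl = 15.02; W sinα = 15.5
Slice 3: Δl = 3.1/cos36.2° = 3.842 m; N'_3 = 92·cos36.2° = 74.2; c'Δl = 43.03; W sinα = 54.3
Σc'Δl = 78.2 kN/m; ΣN' = 196.3 kN/m; ΣW sinα = 69.9 kN/m
Resisting = 78.2 + 196.3·tan27.0° = 78.2 + 100.0 = 178.2 kN/m
FS = 178.2 / 69.9 = 2.550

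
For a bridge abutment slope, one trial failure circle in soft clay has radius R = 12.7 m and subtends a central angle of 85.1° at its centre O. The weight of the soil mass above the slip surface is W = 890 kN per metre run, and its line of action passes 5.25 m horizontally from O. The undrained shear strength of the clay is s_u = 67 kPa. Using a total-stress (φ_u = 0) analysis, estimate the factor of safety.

Taking moments about the centre O, the resisting moment is provided by the undrained shear strength acting along the arc:
Arc length L_a = R·θ = 12.7·(85.1°·π/180) = 12.7·1.4853 = 18.86 m
M_R = s_u·L_a·R = 67·18.86·12.7 = 16050.5 kN·m/m
M_D = W·d = 890·5.25 = 4672.5 kN·m/m
FS = M_R / M_D = 16050.5 / 4672.5 = 3.435

FS = 3.44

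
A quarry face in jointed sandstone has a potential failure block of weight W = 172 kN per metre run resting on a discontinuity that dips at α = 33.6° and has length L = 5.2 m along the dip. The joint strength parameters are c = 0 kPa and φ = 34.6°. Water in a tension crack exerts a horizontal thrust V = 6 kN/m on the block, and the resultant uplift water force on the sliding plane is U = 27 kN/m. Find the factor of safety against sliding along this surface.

FS = 0.78

Resolving the block weight along and normal to the plane and applying the Mohr–Coulomb strength on the joint:
N' = W cosα − U − V sinα = 172·cos33.6° − 27 − 6·sin33.6° = 112.9 kN/m
Driving force T = W sinα + V cosα = 172·sin33.6° + 6·cos33.6° = 100.2 kN/m
Resisting force R = c·L + N'·tanφ = 0·5.2 + 112.9·tan34.6° = 0.0 + 77.9 = 77.9 kN/m
FS = R / T = 77.9 / 100.2 = 0.778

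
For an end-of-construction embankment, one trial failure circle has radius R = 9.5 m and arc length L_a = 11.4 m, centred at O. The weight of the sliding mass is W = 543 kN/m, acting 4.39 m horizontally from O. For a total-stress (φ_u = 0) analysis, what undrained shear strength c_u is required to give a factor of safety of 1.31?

c_u = 28.8 kPa

FS = c_u·L_a·R / (W·d), so c_u = FS·W·d / (L_a·R).
c_u = 1.31·543·4.39 / (11.40·9.5) = 3122.7 / 108.30 = 28.83 kPa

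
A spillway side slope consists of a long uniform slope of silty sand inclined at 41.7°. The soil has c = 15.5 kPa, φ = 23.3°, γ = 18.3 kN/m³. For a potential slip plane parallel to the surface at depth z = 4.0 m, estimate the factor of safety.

For an infinite slope with a slip plane parallel to the surface (no pore pressure): FS = [c + γz cos²β tanφ] / [γz sinβ cosβ].
γz = 18.3·4.0 = 73.20 kN/m²
Numerator = 15.5 + 73.20·cos²41.7°·tan23.3° = 15.5 + 73.20·0.5575·0.4307 = 33.074 kPa
Denominator = 73.20·sin41.7°·cos41.7° = 73.20·0.6652·0.7466 = 36.357 kPa
FS = 33.074 / 36.357 = 0.910

FS = 0.91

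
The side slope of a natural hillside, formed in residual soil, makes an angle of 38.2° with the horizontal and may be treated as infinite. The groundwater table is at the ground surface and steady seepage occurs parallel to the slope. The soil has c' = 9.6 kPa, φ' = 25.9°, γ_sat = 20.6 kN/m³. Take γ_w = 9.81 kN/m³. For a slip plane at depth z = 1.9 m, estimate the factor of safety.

FS = 0.83

With seepage parallel to the slope and the water table at the surface, the effective normal stress on the slip plane uses the buoyant unit weight γ' = γ_sat − γ_w while the driving shear stress uses γ_sat:
FS = [c' + γ' z cos²β tanφ'] / [γ_sat z sinβ cosβ]
γ' = 20.6 − 9.81 = 10.79 kN/m³
Numerator = 9.6 + 10.79·1.9·cos²38.2°·tan25.9° = 9.6 + 10.79·1.9·0.6176·0.4856 = 15.748 kPa
Denominator = 20.6·1.9·sin38.2°·cos38.2° = 20.6·1.9·0.6184·0.7859 = 19.021 kPa
FS = 15.748 / 19.021 = 0.828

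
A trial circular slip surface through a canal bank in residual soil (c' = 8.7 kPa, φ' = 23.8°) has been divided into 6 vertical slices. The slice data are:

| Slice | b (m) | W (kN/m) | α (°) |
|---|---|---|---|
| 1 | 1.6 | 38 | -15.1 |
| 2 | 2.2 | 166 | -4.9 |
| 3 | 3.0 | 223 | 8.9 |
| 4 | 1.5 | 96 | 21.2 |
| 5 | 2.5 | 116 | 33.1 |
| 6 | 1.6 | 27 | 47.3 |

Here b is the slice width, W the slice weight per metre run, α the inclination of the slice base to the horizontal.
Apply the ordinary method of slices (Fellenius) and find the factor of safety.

Ordinary method of slices: FS = Σ[c'·Δl_i + (W_i cosα_i)·tanφ'] / Σ W_i sinα_i, with Δl_i = b_i / cosα_i.
Slice 1: Δl = 1.6/cos(-15.1°) = 1.657 m; N'_1 = 38·cos(-15.1°) = 36.7; c'Δl = 14.42; W sinα = -9.9
Slice 2: Δl = 2.2/cos(-4.9°) = 2.208 m; N'_2 = 166·cos(-4.9°) = 165.4; c'Δl = 19.21; W sinα = -14.2
Slice 3: Δl = 3.0/cos8.9° = 3.037 m; N'_3 = 223·cos8.9° = 220.3; c'Δl = 26.42; W sinα = 34.5
Slice 4: Δl = 1.5/cos21.2° = 1.609 m; N'_4 = 96·cos21.2° = 89.5; c'Δl = 14.00; W sinα = 34.7
Slice 5: Δl = 2.5/cos33.1° = 2.984 m; N'_5 = 116·cos33.1° = 97.2; c'Δl = 25.96; W sinα = 63.3
Slice 6: Δl = 1.6/cos47.3° = 2.359 m; N'_6 = 27·cos47.3° = 18.3; c'Δl = 20.53; W sinα = 19.8
Σc'Δl = 120.5 kN/m; ΣN' = 627.4 kN/m; ΣW sinα = 128.3 kN/m
Resisting = 120.5 + 627.4·tan23.8° = 120.5 + 276.7 = 397.2 kN/m
FS = 397.2 / 128.3 = 3.096

FS = 3.10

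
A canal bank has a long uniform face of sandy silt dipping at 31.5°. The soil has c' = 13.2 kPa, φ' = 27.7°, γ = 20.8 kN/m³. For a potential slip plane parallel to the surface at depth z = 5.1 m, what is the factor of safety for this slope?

FS = 1.14

For an infinite slope with a slip plane parallel to the surface (no pore pressure): FS = [c' + γz cos²β tanφ'] / [γz sinβ cosβ].
γz = 20.8·5.1 = 106.08 kN/m²
Numerator = 13.2 + 106.08·cos²31.5°·tan27.7° = 13.2 + 106.08·0.7270·0.5250 = 53.689 kPa
Denominator = 106.08·sin31.5°·cos31.5° = 106.08·0.5225·0.8526 = 47.259 kPa
FS = 53.689 / 47.259 = 1.136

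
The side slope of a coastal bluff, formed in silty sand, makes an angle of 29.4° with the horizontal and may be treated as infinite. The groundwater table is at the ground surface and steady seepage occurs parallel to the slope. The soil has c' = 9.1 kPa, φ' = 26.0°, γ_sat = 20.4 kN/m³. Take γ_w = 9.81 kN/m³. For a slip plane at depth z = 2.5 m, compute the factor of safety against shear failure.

FS = 0.87

With seepage parallel to the slope and the water table at the surface, the effective normal stress on the slip plane uses the buoyant unit weight γ' = γ_sat − γ_w while the driving shear stress uses γ_sat:
FS = [c' + γ' z cos²β tanφ'] / [γ_sat z sinβ cosβ]
γ' = 20.4 − 9.81 = 10.59 kN/m³
Numerator = 9.1 + 10.59·2.5·cos²29.4°·tan26.0° = 9.1 + 10.59·2.5·0.7590·0.4877 = 18.901 kPa
Denominator = 20.4·2.5·sin29.4°·cos29.4° = 20.4·2.5·0.4909·0.8712 = 21.812 kPa
FS = 18.901 / 21.812 = 0.867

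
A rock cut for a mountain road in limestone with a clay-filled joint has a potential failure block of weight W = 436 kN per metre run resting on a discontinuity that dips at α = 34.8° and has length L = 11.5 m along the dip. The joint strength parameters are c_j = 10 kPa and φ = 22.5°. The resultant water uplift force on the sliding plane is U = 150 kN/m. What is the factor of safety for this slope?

FS = 0.81

Resolving the block weight along and normal to the plane and applying the Mohr–Coulomb strength on the joint:
N' = W cosα − U = 436·cos34.8° − 150 = 208.0 kN/m
Driving force T = W sinα = 436·sin34.8° = 248.8 kN/m
Resisting force R = c_j·L + N'·tanφ = 10·11.5 + 208.0·tan22.5° = 115.0 + 86.2 = 201.2 kN/m
FS = R / T = 201.2 / 248.8 = 0.808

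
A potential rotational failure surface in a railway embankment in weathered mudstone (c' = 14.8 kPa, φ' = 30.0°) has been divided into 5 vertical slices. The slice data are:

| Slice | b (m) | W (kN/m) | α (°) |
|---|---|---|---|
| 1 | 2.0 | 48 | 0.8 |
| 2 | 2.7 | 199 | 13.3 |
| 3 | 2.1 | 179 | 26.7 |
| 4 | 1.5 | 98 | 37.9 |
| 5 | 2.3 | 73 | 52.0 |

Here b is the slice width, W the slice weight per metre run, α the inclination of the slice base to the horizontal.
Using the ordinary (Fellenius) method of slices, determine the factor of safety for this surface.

FS = 2.01

Ordinary method of slices: FS = Σ[c'·Δl_i + (W_i cosα_i)·tanφ'] / Σ W_i sinα_i, with Δl_i = b_i / cosα_i.
Slice 1: Δl = 2.0/cos0.8° = 2.000 m; N'_1 = 48·cos0.8° = 48.0; c'Δl = 29.60; W sinα = 0.7
Slice 2: Δl = 2.7/cos13.3° = 2.774 m; N'_2 = 199·cos13.3° = 193.7; c'Δl = 41.06; W sinα = 45.8
Slice 3: Δl = 2.1/cos26.7° = 2.351 m; N'_3 = 179·cos26.7° = 159.9; c'Δl = 34.79; W sinα = 80.4
Slice 4: Δl = 1.5/cos37.9° = 1.901 m; N'_4 = 98·cos37.9° = 77.3; c'Δl = 28.13; W sinα = 60.2
Slice 5: Δl = 2.3/cos52.0° = 3.736 m; N'_5 = 73·cos52.0° = 44.9; c'Δl = 55.29; W sinα = 57.5
Σc'Δl = 188.9 kN/m; ΣN' = 523.8 kN/m; ΣW sinα = 244.6 kN/m
Resisting = 188.9 + 523.8·tan30.0° = 188.9 + 302.4 = 491.3 kN/m
FS = 491.3 / 244.6 = 2.009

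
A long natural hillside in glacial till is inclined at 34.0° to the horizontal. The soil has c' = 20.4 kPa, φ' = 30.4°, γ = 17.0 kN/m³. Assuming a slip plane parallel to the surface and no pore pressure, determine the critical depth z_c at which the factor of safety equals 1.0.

Setting FS = 1.00 in FS = [c' + γz cos²β tanφ'] / [γz sinβ cosβ] and solving for z:
z = c' / [γ cosβ (FS·sinβ − cosβ·tanφ')]
  = 20.4 / [17.0·cos34.0°·(1.00·sin34.0° − cos34.0°·tan30.4°)]
  = 20.4 / [17.0·0.8290·(1.00·0.5592 − 0.8290·0.5867)]
  = 20.4 / 1.0260 = 19.883 m

z_c = 19.88 m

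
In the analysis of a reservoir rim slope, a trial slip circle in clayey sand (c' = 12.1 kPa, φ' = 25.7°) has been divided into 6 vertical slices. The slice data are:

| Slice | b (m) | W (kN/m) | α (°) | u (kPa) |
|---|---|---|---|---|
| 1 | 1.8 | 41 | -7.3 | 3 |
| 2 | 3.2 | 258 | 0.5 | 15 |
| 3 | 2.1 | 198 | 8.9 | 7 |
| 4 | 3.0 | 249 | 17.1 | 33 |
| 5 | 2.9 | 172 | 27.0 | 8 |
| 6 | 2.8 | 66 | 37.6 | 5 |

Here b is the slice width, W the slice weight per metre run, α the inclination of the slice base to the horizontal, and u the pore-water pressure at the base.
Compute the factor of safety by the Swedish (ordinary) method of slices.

Ordinary method of slices: FS = Σ[c'·Δl_i + (W_i cosα_i − u_i·Δl_i)·tanφ'] / Σ W_i sinα_i, with Δl_i = b_i / cosα_i.
Slice 1: Δl = 1.8/cos(-7.3°) = 1.815 m; N'_1 = 41·cos(-7.3°) − 3·1.815 = 35.2; c'Δl = 21.96; W sinα = -5.2
Slice 2: Δl = 3.2/cos0.5° = 3.200 m; N'_2 = 258·cos0.5° − 15·3.200 = 210.0; c'Δl = 38.72; W sinα = 2.3
Slice 3: Δl = 2.1/cos8.9° = 2.126 m; N'_3 = 198·cos8.9° − 7·2.126 = 180.7; c'Δl = 25.72; W sinα = 30.6
Slice 4: Δl = 3.0/cos17.1° = 3.139 m; N'_4 = 249·cos17.1° − 33·3.139 = 134.4; c'Δl = 37.98; W sinα = 73.2
Slice 5: Δl = 2.9/cos27.0° = 3.255 m; N'_5 = 172·cos27.0° − 8·3.255 = 127.2; c'Δl = 39.38; W sinα = 78.1
Slice 6: Δl = 2.8/cos37.6° = 3.534 m; N'_6 = 66·cos37.6° − 5·3.534 = 34.6; c'Δl = 42.76; W sinα = 40.3
Σc'Δl = 206.5 kN/m; ΣN' = 722.2 kN/m; ΣW sinα = 219.2 kN/m
Resisting = 206.5 + 722.2·tan25.7° = 206.5 + 347.6 = 554.1 kN/m
FS = 554.1 / 219.2 = 2.527

FS = 2.53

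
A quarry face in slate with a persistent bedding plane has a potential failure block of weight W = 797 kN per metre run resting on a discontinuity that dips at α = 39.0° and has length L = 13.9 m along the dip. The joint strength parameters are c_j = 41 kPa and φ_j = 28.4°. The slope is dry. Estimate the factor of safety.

FS = 1.80

Resolving the block weight along and normal to the plane and applying the Mohr–Coulomb strength on the joint:
N' = W cosα = 797·cos39.0° = 619.4 kN/m
Driving force T = W sinα = 797·sin39.0° = 501.6 kN/m
Resisting force R = c_j·L + N'·tanφ_j = 41·13.9 + 619.4·tan28.4° = 569.9 + 334.9 = 904.8 kN/m
FS = R / T = 904.8 / 501.6 = 1.804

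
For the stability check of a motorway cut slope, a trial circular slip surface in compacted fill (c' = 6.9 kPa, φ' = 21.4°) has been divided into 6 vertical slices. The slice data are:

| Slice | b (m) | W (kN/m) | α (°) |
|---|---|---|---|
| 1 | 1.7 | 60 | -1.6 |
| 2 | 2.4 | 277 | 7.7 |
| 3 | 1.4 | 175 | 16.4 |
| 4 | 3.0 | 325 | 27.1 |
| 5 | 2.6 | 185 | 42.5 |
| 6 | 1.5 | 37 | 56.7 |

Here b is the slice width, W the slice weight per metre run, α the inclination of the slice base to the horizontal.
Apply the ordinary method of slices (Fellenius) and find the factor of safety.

FS = 1.23

Ordinary method of slices: FS = Σ[c'·Δl_i + (W_i cosα_i)·tanφ'] / Σ W_i sinα_i, with Δl_i = b_i / cosα_i.
Slice 1: Δl = 1.7/cos(-1.6°) = 1.701 m; N'_1 = 60·cos(-1.6°) = 60.0; c'Δl = 11.73; W sinα = -1.7
Slice 2: Δl = 2.4/cos7.7° = 2.422 m; N'_2 = 277·cos7.7° = 274.5; c'Δl = 16.71; W sinα = 37.1
Slice 3: Δl = 1.4/cos16.4° = 1.459 m; N'_3 = 175·cos16.4° = 167.9; c'Δl = 10.07; W sinα = 49.4
Slice 4: Δl = 3.0/cos27.1° = 3.370 m; N'_4 = 325·cos27.1° = 289.3; c'Δl = 23.25; W sinα = 148.1
Slice 5: Δl = 2.6/cos42.5° = 3.526 m; N'_5 = 185·cos42.5° = 136.4; c'Δl = 24.33; W sinα = 125.0
Slice 6: Δl = 1.5/cos56.7° = 2.732 m; N'_6 = 37·cos56.7° = 20.3; c'Δl = 18.85; W sinα = 30.9
Σc'Δl = 105.0 kN/m; ΣN' = 948.4 kN/m; ΣW sinα = 388.8 kN/m
Resisting = 105.0 + 948.4·tan21.4° = 105.0 + 371.7 = 476.6 kN/m
FS = 476.6 / 388.8 = 1.226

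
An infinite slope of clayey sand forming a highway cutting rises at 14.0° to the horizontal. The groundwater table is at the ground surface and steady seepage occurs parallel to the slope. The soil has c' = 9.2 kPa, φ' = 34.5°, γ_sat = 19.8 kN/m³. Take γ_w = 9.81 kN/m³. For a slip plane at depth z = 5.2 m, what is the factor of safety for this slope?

With seepage parallel to the slope and the water table at the surface, the effective normal stress on the slip plane uses the buoyant unit weight γ' = γ_sat − γ_w while the driving shear stress uses γ_sat:
FS = [c' + γ' z cos²β tanφ'] / [γ_sat z sinβ cosβ]
γ' = 19.8 − 9.81 = 9.99 kN/m³
Numerator = 9.2 + 9.99·5.2·cos²14.0°·tan34.5° = 9.2 + 9.99·5.2·0.9415·0.6873 = 42.813 kPa
Denominator = 19.8·5.2·sin14.0°·cos14.0° = 19.8·5.2·0.2419·0.9703 = 24.168 kPa
FS = 42.813 / 24.168 = 1.771

FS = 1.77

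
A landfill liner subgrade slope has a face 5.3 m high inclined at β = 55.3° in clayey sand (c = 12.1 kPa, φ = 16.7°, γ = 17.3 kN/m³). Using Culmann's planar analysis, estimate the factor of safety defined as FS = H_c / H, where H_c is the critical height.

H_c = (4c/γ) · sinβ cosφ / [1 − cos(β − φ)]
    = (4·12.1/17.3) · sin55.3°·cos16.7° / [1 − cos38.6°]
    = 2.798 · 0.7875 / 0.2185 = 10.08 m
FS = H_c / H = 10.08 / 5.3 = 1.903

FS = 1.90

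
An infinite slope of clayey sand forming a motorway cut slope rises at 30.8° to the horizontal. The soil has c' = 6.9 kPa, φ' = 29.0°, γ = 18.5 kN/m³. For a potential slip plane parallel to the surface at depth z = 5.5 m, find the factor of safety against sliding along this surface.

For an infinite slope with a slip plane parallel to the surface (no pore pressure): FS = [c' + γz cos²β tanφ'] / [γz sinβ cosβ].
γz = 18.5·5.5 = 101.75 kN/m²
Numerator = 6.9 + 101.75·cos²30.8°·tan29.0° = 6.9 + 101.75·0.7378·0.5543 = 48.513 kPa
Denominator = 101.75·sin30.8°·cos30.8° = 101.75·0.5120·0.8590 = 44.752 kPa
FS = 48.513 / 44.752 = 1.084

FS = 1.08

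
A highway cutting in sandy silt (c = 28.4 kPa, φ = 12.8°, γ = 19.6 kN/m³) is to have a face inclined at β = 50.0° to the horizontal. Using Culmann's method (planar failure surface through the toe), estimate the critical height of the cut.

H_c = 21.28 m

Culmann's analysis gives the critical failure plane at α_cr = (β + φ)/2 = (50.0 + 12.8)/2 = 31.4°, and the critical height
H_c = (4c/γ) · sinβ cosφ / [1 − cos(β − φ)]
    = (4·28.4/19.6) · sin50.0°·cos12.8° / [1 − cos(37.2°)]
    = 5.796 · 0.7660·0.9751 / [1 − 0.7965]
    = 5.796 · 0.7470 / 0.2035
    = 21.28 m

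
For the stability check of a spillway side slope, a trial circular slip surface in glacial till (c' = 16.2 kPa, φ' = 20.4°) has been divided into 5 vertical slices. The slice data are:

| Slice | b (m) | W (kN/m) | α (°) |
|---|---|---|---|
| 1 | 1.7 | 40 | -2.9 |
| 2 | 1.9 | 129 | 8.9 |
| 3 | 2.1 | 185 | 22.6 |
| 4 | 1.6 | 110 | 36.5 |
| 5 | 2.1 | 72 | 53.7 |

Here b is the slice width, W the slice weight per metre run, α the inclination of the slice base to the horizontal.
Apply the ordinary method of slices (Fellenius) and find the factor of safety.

Ordinary method of slices: FS = Σ[c'·Δl_i + (W_i cosα_i)·tanφ'] / Σ W_i sinα_i, with Δl_i = b_i / cosα_i.
Slice 1: Δl = 1.7/cos(-2.9°) = 1.702 m; N'_1 = 40·cos(-2.9°) = 39.9; c'Δl = 27.58; W sinα = -2.0
Slice 2: Δl = 1.9/cos8.9° = 1.923 m; N'_2 = 129·cos8.9° = 127.4; c'Δl = 31.16; W sinα = 20.0
Slice 3: Δl = 2.1/cos22.6° = 2.275 m; N'_3 = 185·cos22.6° = 170.8; c'Δl = 36.85; W sinα = 71.1
Slice 4: Δl = 1.6/cos36.5° = 1.990 m; N'_4 = 110·cos36.5° = 88.4; c'Δl = 32.24; W sinα = 65.4
Slice 5: Δl = 2.1/cos53.7° = 3.547 m; N'_5 = 72·cos53.7° = 42.6; c'Δl = 57.46; W sinα = 58.0
Σc'Δl = 185.3 kN/m; ΣN' = 469.2 kN/m; ΣW sinα = 212.5 kN/m
Resisting = 185.3 + 469.2·tan20.4° = 185.3 + 174.5 = 359.8 kN/m
FS = 359.8 / 212.5 = 1.693

FS = 1.69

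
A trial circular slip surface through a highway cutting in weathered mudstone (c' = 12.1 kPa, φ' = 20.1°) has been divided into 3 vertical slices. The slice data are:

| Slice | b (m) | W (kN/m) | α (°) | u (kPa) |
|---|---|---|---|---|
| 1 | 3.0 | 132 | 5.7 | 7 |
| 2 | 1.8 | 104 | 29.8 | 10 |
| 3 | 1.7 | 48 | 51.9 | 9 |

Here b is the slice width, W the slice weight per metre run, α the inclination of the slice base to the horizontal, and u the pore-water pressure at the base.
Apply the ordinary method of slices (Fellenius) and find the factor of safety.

FS = 1.58

Ordinary method of slices: FS = Σ[c'·Δl_i + (W_i cosα_i − u_i·Δl_i)·tanφ'] / Σ W_i sinα_i, with Δl_i = b_i / cosα_i.
Slice 1: Δl = 3.0/cos5.7° = 3.015 m; N'_1 = 132·cos5.7° − 7·3.015 = 110.2; c'Δl = 36.48; W sinα = 13.1
Slice 2: Δl = 1.8/cos29.8° = 2.074 m; N'_2 = 104·cos29.8° − 10·2.074 = 69.5; c'Δl = 25.10; W sinα = 51.7
Slice 3: Δl = 1.7/cos51.9° = 2.755 m; N'_3 = 48·cos51.9° − 9·2.755 = 4.8; c'Δl = 33.34; W sinα = 37.8
Σc'Δl = 94.9 kN/m; ΣN' = 184.6 kN/m; ΣW sinα = 102.6 kN/m
Resisting = 94.9 + 184.6·tan20.1° = 94.9 + 67.5 = 162.5 kN/m
FS = 162.5 / 102.6 = 1.584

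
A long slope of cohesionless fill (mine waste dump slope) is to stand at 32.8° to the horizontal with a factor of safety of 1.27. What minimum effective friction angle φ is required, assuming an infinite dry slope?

φ = 39.3°

FS = tanφ/tanβ ⇒ tanφ = FS · tanβ = 1.27 · tan32.8° = 0.8185
φ = arctan(0.8185) = 39.30°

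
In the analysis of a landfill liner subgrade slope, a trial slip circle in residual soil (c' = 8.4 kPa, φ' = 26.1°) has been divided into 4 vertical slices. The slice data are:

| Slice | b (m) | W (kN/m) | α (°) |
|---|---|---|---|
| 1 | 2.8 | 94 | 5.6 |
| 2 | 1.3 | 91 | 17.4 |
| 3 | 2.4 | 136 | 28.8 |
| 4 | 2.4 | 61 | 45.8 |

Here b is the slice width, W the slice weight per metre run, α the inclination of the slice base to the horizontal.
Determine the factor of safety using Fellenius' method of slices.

Ordinary method of slices: FS = Σ[c'·Δl_i + (W_i cosα_i)·tanφ'] / Σ W_i sinα_i, with Δl_i = b_i / cosα_i.
Slice 1: Δl = 2.8/cos5.6° = 2.813 m; N'_1 = 94·cos5.6° = 93.6; c'Δl = 23.63; W sinα = 9.2
Slice 2: Δl = 1.3/cos17.4° = 1.362 m; N'_2 = 91·cos17.4° = 86.8; c'Δl = 11.44; W sinα = 27.2
Slice 3: Δl = 2.4/cos28.8° = 2.739 m; N'_3 = 136·cos28.8° = 119.2; c'Δl = 23.01; W sinα = 65.5
Slice 4: Δl = 2.4/cos45.8° = 3.443 m; N'_4 = 61·cos45.8° = 42.5; c'Δl = 28.92; W sinα = 43.7
Σc'Δl = 87.0 kN/m; ΣN' = 342.1 kN/m; ΣW sinα = 145.6 kN/m
Resisting = 87.0 + 342.1·tan26.1° = 87.0 + 167.6 = 254.6 kN/m
FS = 254.6 / 145.6 = 1.748

FS = 1.75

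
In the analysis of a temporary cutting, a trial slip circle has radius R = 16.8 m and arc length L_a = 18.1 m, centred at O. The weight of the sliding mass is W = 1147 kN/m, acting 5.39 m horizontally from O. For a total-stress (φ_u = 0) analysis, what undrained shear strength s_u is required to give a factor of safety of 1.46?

FS = s_u·L_a·R / (W·d), so s_u = FS·W·d / (L_a·R).
s_u = 1.46·1147·5.39 / (18.10·16.8) = 9026.2 / 304.08 = 29.68 kPa

s_u = 29.7 kPa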